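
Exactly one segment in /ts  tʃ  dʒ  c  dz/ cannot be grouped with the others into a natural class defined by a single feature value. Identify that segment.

The remaining segments after removing /c/ share [+delayed release]; /c/ (voiceless palatal stop) is [-delayed release]. For every other candidate removal, the leftover set fails to share any single feature value that the removed segment lacks.

c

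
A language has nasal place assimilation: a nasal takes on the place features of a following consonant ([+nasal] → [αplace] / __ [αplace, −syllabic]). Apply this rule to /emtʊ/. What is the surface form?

[entʊ]

The only nasal preceding a consonant is /m/ before /t/. /t/ is [+coronal], so /m/ → /n/, giving [entʊ].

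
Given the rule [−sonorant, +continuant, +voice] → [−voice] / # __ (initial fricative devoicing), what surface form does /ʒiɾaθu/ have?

The only segment in the rule's environment that also matches [−sonorant, +continuant, +voice] is /ʒ/. Applying [−voice] turns the voiced postalveolar fricative into /ʃ/ (voiceless postalveolar fricative), giving [ʃiɾaθu].

[ʃiɾaθu]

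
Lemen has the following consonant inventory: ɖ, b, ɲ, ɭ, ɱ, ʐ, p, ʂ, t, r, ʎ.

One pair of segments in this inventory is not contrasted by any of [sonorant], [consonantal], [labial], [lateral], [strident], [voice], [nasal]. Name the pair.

ʎ, ɭ

On the given features, /ʎ/ and /ɭ/ have an identical profile: [+sonorant], [+consonantal], [−labial], [+lateral], [−strident], [+voice], [−nasal]. No other two segments in the inventory coincide on all 7 features. (They do differ in [dorsal], which is not among the given features.)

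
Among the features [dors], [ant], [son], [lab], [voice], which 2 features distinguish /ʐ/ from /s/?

/ʐ/ (voiced retroflex fricative) and /s/ (voiceless alveolar fricative) agree on [−dorsal], [−sonorant], [−labial]. They differ on [voice] (/ʐ/ [+], /s/ [−]), [anterior] (/ʐ/ [−], /s/ [+]).

[voice], [anterior]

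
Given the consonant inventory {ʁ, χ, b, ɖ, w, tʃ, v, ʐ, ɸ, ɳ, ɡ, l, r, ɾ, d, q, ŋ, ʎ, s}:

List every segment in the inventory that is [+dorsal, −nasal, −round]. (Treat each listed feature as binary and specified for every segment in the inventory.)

ʁ, χ, ɡ, q, ʎ

Checking each segment against [+dorsal], [−nasal], [−round]: /ʁ/ (voiced uvular fricative), /χ/ (voiceless uvular fricative), /ɡ/ (voiced velar stop), /q/ (voiceless uvular stop), /ʎ/ (palatal lateral approximant) satisfy every feature; every other segment in the inventory fails at least one.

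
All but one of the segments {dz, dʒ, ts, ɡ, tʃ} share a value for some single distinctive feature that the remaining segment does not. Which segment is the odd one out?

ɡ

The remaining segments after removing /ɡ/ share [+delayed release]; /ɡ/ (voiced velar stop) is [−delayed release]. For every other candidate removal, the leftover set fails to share any single feature value that the removed segment lacks.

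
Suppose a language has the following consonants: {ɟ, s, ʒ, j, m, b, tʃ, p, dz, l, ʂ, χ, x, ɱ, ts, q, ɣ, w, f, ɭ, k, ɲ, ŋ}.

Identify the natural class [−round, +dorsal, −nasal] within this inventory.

Among the inventory, the [−round] segments are /ɟ, s, ʒ, j, m, b, tʃ, p, dz, l, ʂ, χ, x, ɱ, ts, q, ɣ, f, ɭ, k, ɲ, ŋ/.
Of those, [+dorsal] gives /ɟ, j, χ, x, q, ɣ, k, ɲ, ŋ/.
Then [−nasal] leaves /ɟ, j, χ, x, q, ɣ, k/.

ɟ, j, χ, x, q, ɣ, k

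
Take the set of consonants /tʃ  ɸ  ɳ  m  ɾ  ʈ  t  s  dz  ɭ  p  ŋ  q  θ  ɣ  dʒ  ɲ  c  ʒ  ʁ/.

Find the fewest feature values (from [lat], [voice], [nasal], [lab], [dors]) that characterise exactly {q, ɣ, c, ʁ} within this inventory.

[−nasal, +dors]

Every target segment is [−nasal], [+dorsal]; each remaining inventory member fails at least one of these. Each conjunct is needed — [+dorsal] alone would also admit /ŋ, ɲ/; [−nasal] alone would also admit /tʃ, ɸ, ɾ, ʈ, …/ — and no other single listed feature has exactly this extension, so two is the minimum.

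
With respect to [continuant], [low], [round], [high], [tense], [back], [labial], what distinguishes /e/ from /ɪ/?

The two segments share [+continuant], [−low], [−round], [−back], [−labial]. The only features from the list on which they differ: /e/ is [−high] while /ɪ/ is [+high]; /e/ is [+tense] while /ɪ/ is [−tense].

[high], [tense]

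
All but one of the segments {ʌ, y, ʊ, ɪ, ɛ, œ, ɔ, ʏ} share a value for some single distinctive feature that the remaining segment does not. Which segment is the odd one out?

y

The remaining segments after removing /y/ share [−tense]; /y/ (high front rounded tense vowel) is [+tense]. For every other candidate removal, the leftover set fails to share any single feature value that the removed segment lacks.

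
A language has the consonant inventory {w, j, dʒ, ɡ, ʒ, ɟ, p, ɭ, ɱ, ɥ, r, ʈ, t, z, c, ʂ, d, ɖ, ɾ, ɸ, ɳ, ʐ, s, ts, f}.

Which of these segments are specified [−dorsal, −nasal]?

Checking each segment against [−dorsal], [−nasal]: /dʒ/ (voiced postalveolar affricate), /ʒ/ (voiced postalveolar fricative), /p/ (voiceless bilabial stop), /ɭ/ (retroflex lateral approximant), /r/ (alveolar trill), /ʈ/ (voiceless retroflex stop), among others, satisfy every feature; every other segment in the inventory fails at least one.

dʒ, ʒ, p, ɭ, r, ʈ, t, z, ʂ, d, ɖ, ɾ, ɸ, ʐ, s, ts, f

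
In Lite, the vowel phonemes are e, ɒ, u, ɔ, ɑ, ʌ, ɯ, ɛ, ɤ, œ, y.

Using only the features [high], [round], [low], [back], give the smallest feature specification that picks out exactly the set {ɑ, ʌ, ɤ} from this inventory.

[−high, +back, −round]

Every target segment is [−high], [+back], [−round]; each remaining inventory member fails at least one of these. Each conjunct is needed — [+back, −round] alone would also admit /ɯ/; [−high, −round] alone would also admit /e, ɛ/; [−high, +back] alone would also admit /ɒ, ɔ/ — and no other combination of two listed features has exactly this extension, so three is the minimum.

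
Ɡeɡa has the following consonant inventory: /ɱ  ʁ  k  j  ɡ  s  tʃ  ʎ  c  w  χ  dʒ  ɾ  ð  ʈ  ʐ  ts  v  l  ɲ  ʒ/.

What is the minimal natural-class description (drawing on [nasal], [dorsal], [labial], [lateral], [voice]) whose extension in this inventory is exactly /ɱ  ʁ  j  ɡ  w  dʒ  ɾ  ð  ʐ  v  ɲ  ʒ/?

/ɱ, ʁ, j, ɡ, w, dʒ, ɾ, ð, ʐ, v, ɲ, ʒ/ are all [+voice], [-lateral], and no other segment in the inventory matches both values. Dropping any one of them over-generates: [-lateral] alone would also admit /k, s, tʃ, c, …/; [+voice] alone would also admit /ʎ, l/. No other single listed feature picks out exactly this set either, so fewer than two features will not do.

[+voice, -lateral]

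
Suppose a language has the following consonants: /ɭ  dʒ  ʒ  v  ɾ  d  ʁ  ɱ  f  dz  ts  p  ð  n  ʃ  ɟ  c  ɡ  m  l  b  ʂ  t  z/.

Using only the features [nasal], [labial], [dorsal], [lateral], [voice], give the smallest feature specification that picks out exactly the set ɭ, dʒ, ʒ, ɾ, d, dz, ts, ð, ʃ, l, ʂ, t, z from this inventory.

Every target segment is [-nasal], [-labial], [-dorsal]; each remaining inventory member fails at least one of these. Each conjunct is needed — [-labial, -dorsal] alone would also admit /n/; [-nasal, -dorsal] alone would also admit /v, f, p, b/; [-nasal, -labial] alone would also admit /ʁ, ɟ, c, ɡ/ — and no other combination of two listed features has exactly this extension, so three is the minimum.

[-nasal, -labial, -dorsal]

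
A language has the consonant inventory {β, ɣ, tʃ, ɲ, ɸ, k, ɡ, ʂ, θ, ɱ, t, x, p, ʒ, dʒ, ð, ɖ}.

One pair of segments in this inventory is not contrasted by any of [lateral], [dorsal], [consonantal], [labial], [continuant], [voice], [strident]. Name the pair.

ɲ, ɡ

Both /ɲ/ and /ɡ/ are [-lateral], [+dorsal], [+consonantal], [-labial], [-continuant], [+voice], [-strident]. Since the list omits [sonorant], [nasal] and [back] — which do distinguish the palatal nasal from the voiced velar stop — this pair collapses; all other pairs remain distinct.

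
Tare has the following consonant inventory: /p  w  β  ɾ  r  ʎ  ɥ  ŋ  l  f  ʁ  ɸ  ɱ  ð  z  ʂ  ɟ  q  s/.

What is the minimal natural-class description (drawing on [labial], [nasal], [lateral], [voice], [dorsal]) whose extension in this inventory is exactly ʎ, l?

The target set is precisely the extension of [+lateral] in this inventory.

[+lateral]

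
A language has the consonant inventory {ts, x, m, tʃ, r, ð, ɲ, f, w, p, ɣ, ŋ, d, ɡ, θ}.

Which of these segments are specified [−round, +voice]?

Checking each segment against [−round], [+voice]: /m/ (bilabial nasal), /r/ (alveolar trill), /ð/ (voiced dental fricative), /ɲ/ (palatal nasal), /ɣ/ (voiced velar fricative), /ŋ/ (velar nasal), among others, satisfy every feature; every other segment in the inventory fails at least one.

m, r, ð, ɲ, ɣ, ŋ, d, ɡ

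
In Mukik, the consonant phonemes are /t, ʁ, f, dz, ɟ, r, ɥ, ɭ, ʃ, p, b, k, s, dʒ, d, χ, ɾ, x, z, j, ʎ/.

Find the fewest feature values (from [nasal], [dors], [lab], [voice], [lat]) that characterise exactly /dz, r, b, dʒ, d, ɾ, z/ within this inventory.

Every target segment is [+voice], [-lateral], [-dorsal]; each remaining inventory member fails at least one of these. Each conjunct is needed — [-lateral, -dorsal] alone would also admit /t, f, ʃ, p, …/; [+voice, -dorsal] alone would also admit /ɭ/; [+voice, -lateral] alone would also admit /ʁ, ɟ, ɥ, j/ — and no other combination of two listed features has exactly this extension, so three is the minimum.

[+voice, -lat, -dors]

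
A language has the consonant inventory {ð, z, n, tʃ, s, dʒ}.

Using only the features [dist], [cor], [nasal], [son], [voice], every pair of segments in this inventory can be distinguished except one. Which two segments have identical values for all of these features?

Both /dʒ/ and /ð/ are [+distributed], [+coronal], [−nasal], [−sonorant], [+voice]. Since the list omits [continuant], [strident] and [anterior] — which do distinguish the voiced postalveolar affricate from the voiced dental fricative — this pair collapses; all other pairs remain distinct.

dʒ, ð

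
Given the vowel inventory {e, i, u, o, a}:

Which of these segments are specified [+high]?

i, u

The [+high] segments here are /i, u/; the remaining /e, o, a/ are [−high].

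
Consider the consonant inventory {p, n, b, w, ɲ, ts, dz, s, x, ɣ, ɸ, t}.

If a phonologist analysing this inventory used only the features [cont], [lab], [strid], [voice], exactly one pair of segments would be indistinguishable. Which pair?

n, ɲ

Both /n/ and /ɲ/ are [-continuant], [-labial], [-strident], [+voice]. Since the list omits [dorsal] — which does distinguish the alveolar nasal from the palatal nasal — this pair collapses; all other pairs remain distinct.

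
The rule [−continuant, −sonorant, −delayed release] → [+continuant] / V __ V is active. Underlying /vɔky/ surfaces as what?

[vɔxy]

The only segment in the rule's environment that also matches [−continuant, −sonorant, −delayed release] is /k/. Applying [+continuant] turns the voiceless velar stop into /x/ (voiceless velar fricative), giving [vɔxy].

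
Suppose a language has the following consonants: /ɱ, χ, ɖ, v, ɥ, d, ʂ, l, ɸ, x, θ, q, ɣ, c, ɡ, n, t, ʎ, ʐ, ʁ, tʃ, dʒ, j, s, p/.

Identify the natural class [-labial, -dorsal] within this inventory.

ɖ, d, ʂ, l, θ, n, t, ʐ, tʃ, dʒ, s

Eliminate segments failing any feature: /ɱ, v, ɥ, ɸ, p/ are [+labial]; /χ, x, q, ɣ, c, ɡ, ʎ, ʁ, j/ are [+dorsal]. The remaining /ɖ, d, ʂ, l, θ, n, t, ʐ, tʃ, dʒ, s/ satisfy [-labial], [-dorsal].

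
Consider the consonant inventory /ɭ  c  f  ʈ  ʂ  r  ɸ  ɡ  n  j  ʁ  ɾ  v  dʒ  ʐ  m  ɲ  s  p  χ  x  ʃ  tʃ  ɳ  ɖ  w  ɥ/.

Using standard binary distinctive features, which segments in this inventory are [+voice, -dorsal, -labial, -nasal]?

ɭ, r, ɾ, dʒ, ʐ, ɖ

Eliminate segments failing any feature: /c, f, ʈ, ʂ, ɸ, s, p, χ, x, ʃ, tʃ/ are [-voice]; /ɡ, j, ʁ, ɲ, w, ɥ/ are [+dorsal]; /n, ɳ/ are [+nasal]; /v, m/ are [+labial]. The remaining /ɭ, r, ɾ, dʒ, ʐ, ɖ/ satisfy [+voice], [-dorsal], [-labial], [-nasal].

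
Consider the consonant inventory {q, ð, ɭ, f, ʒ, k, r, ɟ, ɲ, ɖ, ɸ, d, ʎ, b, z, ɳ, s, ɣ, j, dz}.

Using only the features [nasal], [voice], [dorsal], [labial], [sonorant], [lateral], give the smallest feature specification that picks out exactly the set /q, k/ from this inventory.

Every target segment is [-voice], [+dorsal]; each remaining inventory member fails at least one of these. Each conjunct is needed — [+dorsal] alone would also admit /ɟ, ɲ, ʎ, ɣ, …/; [-voice] alone would also admit /f, ɸ, s/ — and no other single listed feature has exactly this extension, so two is the minimum.

[-voice, +dorsal]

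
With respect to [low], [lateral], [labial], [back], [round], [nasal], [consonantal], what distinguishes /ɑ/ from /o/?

/ɑ/ (low back unrounded vowel) and /o/ (mid back rounded tense vowel) agree on [−lateral], [+back], [−nasal], [−consonantal]. They differ on [labial] (/ɑ/ [−], /o/ [+]), [round] (/ɑ/ [−], /o/ [+]), [low] (/ɑ/ [+], /o/ [−]).

[labial], [round], [low]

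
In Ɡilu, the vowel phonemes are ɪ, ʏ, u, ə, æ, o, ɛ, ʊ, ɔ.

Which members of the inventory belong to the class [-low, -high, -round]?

ə, ɛ

Eliminate segments failing any feature: /ɪ, ʏ, u, ʊ/ are [+high]; /æ/ is [+low]; /o, ɔ/ are [+round]. The remaining /ə, ɛ/ satisfy [-low], [-high], [-round].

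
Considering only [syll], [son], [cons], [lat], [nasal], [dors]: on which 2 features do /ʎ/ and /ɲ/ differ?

The two segments share [-syllabic], [+sonorant], [+consonantal], [+dorsal]. The only features from the list on which they differ: /ʎ/ is [-nasal] while /ɲ/ is [+nasal]; /ʎ/ is [+lateral] while /ɲ/ is [-lateral].

[nasal], [lateral]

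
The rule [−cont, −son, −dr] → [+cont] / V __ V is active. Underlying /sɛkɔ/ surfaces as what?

Only /k/ occurs between two vowels (/ɛ/ __ /ɔ/) and matches the structural description. It is a voiceless velar stop, so [−cont, −son, −dr] holds; changing it to [+continuant] with all other features held fixed yields /x/ (voiceless velar fricative). No other segment meets both the structural description and the environment, so the output is [sɛxɔ].

[sɛxɔ]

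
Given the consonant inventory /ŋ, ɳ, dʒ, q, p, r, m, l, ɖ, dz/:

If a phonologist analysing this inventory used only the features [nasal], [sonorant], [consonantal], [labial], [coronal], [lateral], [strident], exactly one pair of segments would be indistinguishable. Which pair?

dʒ, dz

Both /dʒ/ and /dz/ are [-nasal], [-sonorant], [+consonantal], [-labial], [+coronal], [-lateral], [+strident]. Since the list omits [anterior] and [distributed] — which do distinguish the voiced postalveolar affricate from the voiced alveolar affricate — this pair collapses; all other pairs remain distinct.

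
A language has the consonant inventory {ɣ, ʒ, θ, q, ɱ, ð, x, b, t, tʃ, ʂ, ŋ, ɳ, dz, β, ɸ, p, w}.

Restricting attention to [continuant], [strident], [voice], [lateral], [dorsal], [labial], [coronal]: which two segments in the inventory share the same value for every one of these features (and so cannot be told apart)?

On the given features, /ɱ/ and /b/ have an identical profile: [−continuant], [−strident], [+voice], [−lateral], [−dorsal], [+labial], [−coronal]. No other two segments in the inventory coincide on all 7 features. (They do differ in [sonorant] and [nasal], which are not among the given features.)

ɱ, b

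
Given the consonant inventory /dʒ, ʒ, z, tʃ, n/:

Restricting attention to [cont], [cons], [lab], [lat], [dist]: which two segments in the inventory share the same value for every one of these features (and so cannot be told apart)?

tʃ, dʒ

Both /tʃ/ and /dʒ/ are [-continuant], [+consonantal], [-labial], [-lateral], [+distributed]. Since the list omits [voice] — which does distinguish the voiceless postalveolar affricate from the voiced postalveolar affricate — this pair collapses; all other pairs remain distinct.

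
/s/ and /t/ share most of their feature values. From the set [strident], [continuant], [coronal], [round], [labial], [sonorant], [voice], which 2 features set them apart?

[continuant], [strident]

/s/ (voiceless alveolar fricative) and /t/ (voiceless alveolar stop) agree on [+coronal], [-round], [-labial], [-sonorant], [-voice]. They differ on [continuant] (/s/ [+], /t/ [-]), [strident] (/s/ [+], /t/ [-]).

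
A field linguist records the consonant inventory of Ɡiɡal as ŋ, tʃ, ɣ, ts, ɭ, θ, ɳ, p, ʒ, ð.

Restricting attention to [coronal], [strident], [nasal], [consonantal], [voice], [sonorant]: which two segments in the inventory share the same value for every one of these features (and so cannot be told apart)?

Both /tʃ/ and /ts/ are [+coronal], [+strident], [−nasal], [+consonantal], [−voice], [−sonorant]. Since the list omits [anterior] and [distributed] — which do distinguish the voiceless postalveolar affricate from the voiceless alveolar affricate — this pair collapses; all other pairs remain distinct.

tʃ, ts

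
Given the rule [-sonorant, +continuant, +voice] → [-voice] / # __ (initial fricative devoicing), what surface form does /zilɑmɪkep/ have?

/z/ satisfies [-sonorant, +continuant, +voice] and sits in # __. The [-voice] counterpart of the voiced alveolar fricative is /s/. Other segments in /zilɑmɪkep/ either fail the structural description or are not in the environment, so the surface form is [silɑmɪkep].

[silɑmɪkep]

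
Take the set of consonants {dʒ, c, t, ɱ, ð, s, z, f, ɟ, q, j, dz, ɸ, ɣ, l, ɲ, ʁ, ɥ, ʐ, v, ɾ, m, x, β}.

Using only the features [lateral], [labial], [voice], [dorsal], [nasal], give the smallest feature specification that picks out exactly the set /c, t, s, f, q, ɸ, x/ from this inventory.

Every target segment is [-voice] and no other inventory member is, so one feature is enough.

[-voice]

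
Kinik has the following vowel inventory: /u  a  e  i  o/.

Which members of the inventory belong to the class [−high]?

a, e, o

The [−high] segments here are /a, e, o/; the remaining /u, i/ are [+high].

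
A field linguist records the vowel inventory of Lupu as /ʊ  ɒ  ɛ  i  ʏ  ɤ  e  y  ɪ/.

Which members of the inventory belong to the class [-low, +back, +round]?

Among the inventory, the [-low] segments are /ʊ, ɛ, i, ʏ, ɤ, e, y, ɪ/.
Within that set, [+back] gives /ʊ, ɤ/.
Of those, [+round] leaves /ʊ/.

ʊ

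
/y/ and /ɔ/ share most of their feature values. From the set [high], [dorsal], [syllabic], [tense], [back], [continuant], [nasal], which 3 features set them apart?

The two segments share [+dorsal], [+syllabic], [+continuant], [−nasal]. The only features from the list on which they differ: /y/ is [+high] while /ɔ/ is [−high]; /y/ is [−back] while /ɔ/ is [+back]; /y/ is [+tense] while /ɔ/ is [−tense].

[high], [back], [tense]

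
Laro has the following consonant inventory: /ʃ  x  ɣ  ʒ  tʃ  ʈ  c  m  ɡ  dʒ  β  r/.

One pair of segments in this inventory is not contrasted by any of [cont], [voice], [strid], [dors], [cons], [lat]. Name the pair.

r, β

/r/ (alveolar trill) and /β/ (voiced bilabial fricative) are both [+continuant], [+voice], [−strident], [−dorsal], [+consonantal], [−lateral], so none of the listed features separates them. (They do differ in [sonorant], [labial] and [coronal], which are not among the given features.) Every other pair in the inventory differs on at least one listed feature.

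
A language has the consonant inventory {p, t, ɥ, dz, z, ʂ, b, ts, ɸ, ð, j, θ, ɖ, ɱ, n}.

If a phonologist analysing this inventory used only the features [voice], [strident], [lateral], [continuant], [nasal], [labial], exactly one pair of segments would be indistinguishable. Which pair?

j, ð

Both /j/ and /ð/ are [+voice], [−strident], [−lateral], [+continuant], [−nasal], [−labial]. Since the list omits [sonorant] and [dorsal] — which do distinguish the palatal glide from the voiced dental fricative — this pair collapses; all other pairs remain distinct.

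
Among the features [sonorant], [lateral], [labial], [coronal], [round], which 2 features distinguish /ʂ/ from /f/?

[labial], [coronal]

/ʂ/ (voiceless retroflex fricative) and /f/ (voiceless labiodental fricative) agree on [-sonorant], [-lateral], [-round]. They differ on [labial] (/ʂ/ [-], /f/ [+]), [coronal] (/ʂ/ [+], /f/ [-]).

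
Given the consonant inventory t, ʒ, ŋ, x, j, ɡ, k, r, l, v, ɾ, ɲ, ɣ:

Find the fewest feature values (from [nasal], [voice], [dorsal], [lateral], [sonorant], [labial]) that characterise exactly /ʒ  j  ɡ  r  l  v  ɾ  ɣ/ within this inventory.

[+voice, -nasal]

The class [+voice], [-nasal] has exactly /ʒ, j, ɡ, r, l, v, ɾ, ɣ/ as its extension in this inventory. No smaller conjunction from the listed features achieves this: [-nasal] alone would also admit /t, x, k/; [+voice] alone would also admit /ŋ, ɲ/; and checking the remaining single features turns up none with this extension.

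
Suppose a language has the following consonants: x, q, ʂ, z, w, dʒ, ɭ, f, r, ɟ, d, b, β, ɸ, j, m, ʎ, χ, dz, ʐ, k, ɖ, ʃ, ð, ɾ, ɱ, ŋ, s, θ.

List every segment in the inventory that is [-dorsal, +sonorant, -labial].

ɭ, r, ɾ

Checking each segment against [-dorsal], [+sonorant], [-labial]: /ɭ/ (retroflex lateral approximant), /r/ (alveolar trill), /ɾ/ (alveolar tap) satisfy every feature; every other segment in the inventory fails at least one.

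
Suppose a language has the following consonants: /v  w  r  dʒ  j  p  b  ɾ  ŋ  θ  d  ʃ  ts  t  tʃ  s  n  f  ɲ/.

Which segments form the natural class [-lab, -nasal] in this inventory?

Eliminate segments failing any feature: /v, w, p, b, f/ are [+labial]; /ŋ, n, ɲ/ are [+nasal]. The remaining /r, dʒ, j, ɾ, θ, d, ʃ, ts, t, tʃ, s/ satisfy [-labial], [-nasal].

r, dʒ, j, ɾ, θ, d, ʃ, ts, t, tʃ, s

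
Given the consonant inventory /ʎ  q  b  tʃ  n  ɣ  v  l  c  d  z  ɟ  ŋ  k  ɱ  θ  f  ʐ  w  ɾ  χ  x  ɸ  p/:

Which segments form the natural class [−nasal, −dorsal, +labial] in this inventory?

The [−nasal] segments are /ʎ, q, b, tʃ, ɣ, v, l, c, d, z, ɟ, k, θ, f, ʐ, w, ɾ, χ, x, ɸ, p/.
Intersecting with [−dorsal] gives /b, tʃ, v, l, d, z, θ, f, ʐ, ɾ, ɸ, p/.
Among these, [+labial] leaves /b, v, f, ɸ, p/.

b, v, f, ɸ, p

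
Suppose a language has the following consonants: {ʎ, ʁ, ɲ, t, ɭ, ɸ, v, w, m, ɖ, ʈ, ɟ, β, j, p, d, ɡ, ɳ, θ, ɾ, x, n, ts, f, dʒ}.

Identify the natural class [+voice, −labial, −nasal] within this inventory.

Checking each segment against [+voice], [−labial], [−nasal]: /ʎ/ (palatal lateral approximant), /ʁ/ (voiced uvular fricative), /ɭ/ (retroflex lateral approximant), /ɖ/ (voiced retroflex stop), /ɟ/ (voiced palatal stop), /j/ (palatal glide), among others, satisfy every feature; every other segment in the inventory fails at least one.

ʎ, ʁ, ɭ, ɖ, ɟ, j, d, ɡ, ɾ, dʒ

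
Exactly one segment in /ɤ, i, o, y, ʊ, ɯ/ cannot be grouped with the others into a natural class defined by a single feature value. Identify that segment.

[tense] groups all but one: /i, y, ɤ, ɯ, o/ share [+tense] while /ʊ/ (high back rounded lax vowel) alone is [-tense]. Removing any other segment would not leave a single-feature class that excludes it.

ʊ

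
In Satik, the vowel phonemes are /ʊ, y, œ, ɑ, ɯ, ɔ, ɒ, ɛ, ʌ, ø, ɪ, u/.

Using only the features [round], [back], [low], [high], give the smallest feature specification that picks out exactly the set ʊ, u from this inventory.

Every target segment is [+high], [+back], [+round]; each remaining inventory member fails at least one of these. Each conjunct is needed — [+back, +round] alone would also admit /ɔ, ɒ/; [+high, +round] alone would also admit /y/; [+high, +back] alone would also admit /ɯ/ — and no other combination of two listed features has exactly this extension, so three is the minimum.

[+high, +back, +round]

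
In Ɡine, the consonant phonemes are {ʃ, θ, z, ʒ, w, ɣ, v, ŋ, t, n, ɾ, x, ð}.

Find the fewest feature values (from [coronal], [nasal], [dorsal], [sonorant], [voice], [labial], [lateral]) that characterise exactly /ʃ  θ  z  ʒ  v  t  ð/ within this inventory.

Every target segment is [−sonorant], [−dorsal]; each remaining inventory member fails at least one of these. Each conjunct is needed — [−dorsal] alone would also admit /n, ɾ/; [−sonorant] alone would also admit /ɣ, x/ — and no other single listed feature has exactly this extension, so two is the minimum.

[−sonorant, −dorsal]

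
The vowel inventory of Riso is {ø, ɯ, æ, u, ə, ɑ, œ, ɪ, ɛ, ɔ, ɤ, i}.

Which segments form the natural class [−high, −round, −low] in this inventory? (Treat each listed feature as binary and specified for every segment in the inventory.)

Checking each segment against [−high], [−round], [−low]: /ə/ (mid central vowel (schwa)), /ɛ/ (mid front unrounded lax vowel), /ɤ/ (mid back unrounded tense vowel) satisfy every feature; every other segment in the inventory fails at least one.

ə, ɛ, ɤ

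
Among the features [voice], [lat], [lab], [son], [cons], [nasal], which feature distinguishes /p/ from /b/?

/p/ is the voiceless bilabial stop and /b/ is the voiced bilabial stop. Both are [-lateral], [+labial], [-sonorant], [+consonantal], [-nasal]. /p/ is [-voice] while /b/ is [+voice], so the distinguishing feature is [voice].

[voice]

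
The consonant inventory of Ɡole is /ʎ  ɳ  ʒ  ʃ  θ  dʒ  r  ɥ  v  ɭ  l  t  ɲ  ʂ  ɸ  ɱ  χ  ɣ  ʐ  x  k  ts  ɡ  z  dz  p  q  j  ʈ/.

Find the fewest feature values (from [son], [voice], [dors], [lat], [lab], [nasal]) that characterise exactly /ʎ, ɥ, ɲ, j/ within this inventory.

The class [+sonorant], [+dorsal] has exactly /ʎ, ɥ, ɲ, j/ as its extension in this inventory. No smaller conjunction from the listed features achieves this: [+dorsal] alone would also admit /χ, ɣ, x, k, …/; [+sonorant] alone would also admit /ɳ, r, ɭ, l, …/; and checking the remaining single features turns up none with this extension.

[+son, +dors]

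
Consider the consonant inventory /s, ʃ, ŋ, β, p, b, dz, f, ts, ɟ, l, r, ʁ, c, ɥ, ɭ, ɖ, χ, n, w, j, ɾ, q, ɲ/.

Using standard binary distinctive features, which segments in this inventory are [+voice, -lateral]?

Checking each segment against [+voice], [-lateral]: /ŋ/ (velar nasal), /β/ (voiced bilabial fricative), /b/ (voiced bilabial stop), /dz/ (voiced alveolar affricate), /ɟ/ (voiced palatal stop), /r/ (alveolar trill), among others, satisfy every feature; every other segment in the inventory fails at least one.

ŋ, β, b, dz, ɟ, r, ʁ, ɥ, ɖ, n, w, j, ɾ, ɲ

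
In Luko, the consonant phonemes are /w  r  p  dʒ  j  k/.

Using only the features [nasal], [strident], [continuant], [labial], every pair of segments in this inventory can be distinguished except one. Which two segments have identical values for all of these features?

/j/ (palatal glide) and /r/ (alveolar trill) are both [−nasal], [−strident], [+continuant], [−labial], so none of the listed features separates them. (They do differ in [dorsal], which is not among the given features.) Every other pair in the inventory differs on at least one listed feature.

j, r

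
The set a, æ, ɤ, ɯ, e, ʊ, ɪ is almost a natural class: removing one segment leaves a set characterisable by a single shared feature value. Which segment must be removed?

ʊ

The remaining segments after removing /ʊ/ share [−round]; /ʊ/ (high back rounded lax vowel) is [+round]. For every other candidate removal, the leftover set fails to share any single feature value that the removed segment lacks.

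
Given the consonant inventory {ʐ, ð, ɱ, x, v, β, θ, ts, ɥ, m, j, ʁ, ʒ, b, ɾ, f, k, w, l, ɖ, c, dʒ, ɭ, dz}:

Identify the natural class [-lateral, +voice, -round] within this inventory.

First, the [-lateral] segments are /ʐ, ð, ɱ, x, v, β, θ, ts, ɥ, m, j, ʁ, ʒ, b, ɾ, f, k, w, ɖ, c, dʒ, dz/.
Of those, [+voice] gives /ʐ, ð, ɱ, v, β, ɥ, m, j, ʁ, ʒ, b, ɾ, w, ɖ, dʒ, dz/.
Intersecting with [-round] leaves /ʐ, ð, ɱ, v, β, m, j, ʁ, ʒ, b, ɾ, ɖ, dʒ, dz/.

ʐ, ð, ɱ, v, β, m, j, ʁ, ʒ, b, ɾ, ɖ, dʒ, dz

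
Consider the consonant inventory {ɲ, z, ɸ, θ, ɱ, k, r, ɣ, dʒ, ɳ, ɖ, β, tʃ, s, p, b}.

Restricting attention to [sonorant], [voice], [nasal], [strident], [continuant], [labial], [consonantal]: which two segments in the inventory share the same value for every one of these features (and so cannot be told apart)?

/ɲ/ (palatal nasal) and /ɳ/ (retroflex nasal) are both [+sonorant], [+voice], [+nasal], [−strident], [−continuant], [−labial], [+consonantal], so none of the listed features separates them. (They do differ in [dorsal], which is not among the given features.) Every other pair in the inventory differs on at least one listed feature.

ɲ, ɳ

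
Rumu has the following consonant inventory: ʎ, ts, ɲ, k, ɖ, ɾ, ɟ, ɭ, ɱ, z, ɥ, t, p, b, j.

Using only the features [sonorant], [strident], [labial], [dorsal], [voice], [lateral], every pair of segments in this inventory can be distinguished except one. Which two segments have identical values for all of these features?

j, ɲ

/j/ (palatal glide) and /ɲ/ (palatal nasal) are both [+sonorant], [−strident], [−labial], [+dorsal], [+voice], [−lateral], so none of the listed features separates them. (They do differ in [nasal] and [continuant], which are not among the given features.) Every other pair in the inventory differs on at least one listed feature.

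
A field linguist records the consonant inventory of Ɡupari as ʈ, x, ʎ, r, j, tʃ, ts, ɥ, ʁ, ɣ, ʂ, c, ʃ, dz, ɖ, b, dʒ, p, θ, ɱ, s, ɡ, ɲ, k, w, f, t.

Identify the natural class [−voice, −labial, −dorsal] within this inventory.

First, the [−voice] segments are /ʈ, x, tʃ, ts, ʂ, c, ʃ, p, θ, s, k, f, t/.
Of those, [−labial] gives /ʈ, x, tʃ, ts, ʂ, c, ʃ, θ, s, k, t/.
Intersecting with [−dorsal] leaves /ʈ, tʃ, ts, ʂ, ʃ, θ, s, t/.

ʈ, tʃ, ts, ʂ, ʃ, θ, s, t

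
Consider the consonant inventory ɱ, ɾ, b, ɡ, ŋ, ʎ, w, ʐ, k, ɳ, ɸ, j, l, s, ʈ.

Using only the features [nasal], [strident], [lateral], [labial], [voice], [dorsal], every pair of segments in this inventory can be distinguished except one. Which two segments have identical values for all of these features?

Both /ɡ/ and /j/ are [-nasal], [-strident], [-lateral], [-labial], [+voice], [+dorsal]. Since the list omits [sonorant], [continuant] and [back] — which do distinguish the voiced velar stop from the palatal glide — this pair collapses; all other pairs remain distinct.

ɡ, j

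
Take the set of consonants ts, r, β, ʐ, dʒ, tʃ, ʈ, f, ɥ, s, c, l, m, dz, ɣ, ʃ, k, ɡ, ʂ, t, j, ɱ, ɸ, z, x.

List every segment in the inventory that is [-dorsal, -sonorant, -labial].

Eliminate segments failing any feature: /r, l, m, ɱ/ are [+sonorant]; /β, f, ɸ/ are [+labial]; /ɥ, c, ɣ, k, ɡ, j, x/ are [+dorsal]. The remaining /ts, ʐ, dʒ, tʃ, ʈ, s, dz, ʃ, ʂ, t, z/ satisfy [-dorsal], [-sonorant], [-labial].

ts, ʐ, dʒ, tʃ, ʈ, s, dz, ʃ, ʂ, t, z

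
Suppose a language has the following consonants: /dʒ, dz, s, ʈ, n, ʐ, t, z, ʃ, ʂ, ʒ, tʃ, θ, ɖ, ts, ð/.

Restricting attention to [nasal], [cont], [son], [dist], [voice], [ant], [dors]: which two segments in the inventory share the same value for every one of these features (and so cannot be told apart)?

ts, t

Both /ts/ and /t/ are [−nasal], [−continuant], [−sonorant], [−distributed], [−voice], [+anterior], [−dorsal]. Since the list omits [strident] and [delayed release] — which do distinguish the voiceless alveolar affricate from the voiceless alveolar stop — this pair collapses; all other pairs remain distinct.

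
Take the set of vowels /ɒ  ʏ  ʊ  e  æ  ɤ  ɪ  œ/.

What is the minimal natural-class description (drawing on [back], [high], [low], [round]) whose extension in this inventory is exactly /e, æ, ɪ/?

[−back, −round]

Every target segment is [−back], [−round]; each remaining inventory member fails at least one of these. Each conjunct is needed — [−round] alone would also admit /ɤ/; [−back] alone would also admit /ʏ, œ/ — and no other single listed feature has exactly this extension, so two is the minimum.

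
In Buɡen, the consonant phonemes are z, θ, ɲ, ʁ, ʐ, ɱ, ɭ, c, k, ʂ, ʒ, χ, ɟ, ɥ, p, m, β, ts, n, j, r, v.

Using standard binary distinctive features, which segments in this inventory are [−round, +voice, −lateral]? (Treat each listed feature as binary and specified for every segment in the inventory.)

z, ɲ, ʁ, ʐ, ɱ, ʒ, ɟ, m, β, n, j, r, v

Eliminate segments failing any feature: /θ, c, k, ʂ, χ, p, ts/ are [−voice]; /ɭ/ is [+lateral]; /ɥ/ is [+round]. The remaining /z, ɲ, ʁ, ʐ, ɱ, ʒ, ɟ, m, β, n, j, r, v/ satisfy [−round], [+voice], [−lateral].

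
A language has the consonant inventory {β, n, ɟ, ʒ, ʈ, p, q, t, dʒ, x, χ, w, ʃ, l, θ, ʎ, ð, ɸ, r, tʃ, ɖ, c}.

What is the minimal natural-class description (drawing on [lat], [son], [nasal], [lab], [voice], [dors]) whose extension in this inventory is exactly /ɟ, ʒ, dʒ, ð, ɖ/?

[−son, +voice, −lab]

The class [−sonorant], [+voice], [−labial] has exactly /ɟ, ʒ, dʒ, ð, ɖ/ as its extension in this inventory. No smaller conjunction from the listed features achieves this: [+voice, −labial] alone would also admit /n, l, ʎ, r/; [−sonorant, −labial] alone would also admit /ʈ, q, t, x, …/; [−sonorant, +voice] alone would also admit /β/; and checking the remaining two-feature bundles turns up none with this extension.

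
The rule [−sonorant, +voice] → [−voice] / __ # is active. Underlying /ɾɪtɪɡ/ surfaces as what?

[ɾɪtɪk]

/ɡ/ satisfies [−sonorant, +voice] and sits in __ #. The [−voice] counterpart of the voiced velar stop is /k/. Other segments in /ɾɪtɪɡ/ either fail the structural description or are not in the environment, so the surface form is [ɾɪtɪk].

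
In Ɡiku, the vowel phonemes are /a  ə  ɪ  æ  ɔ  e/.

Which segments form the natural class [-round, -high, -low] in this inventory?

Among the inventory, the [-round] segments are /a, ə, ɪ, æ, e/.
Of those, [-high] gives /a, ə, æ, e/.
Among these, [-low] leaves /ə, e/.

ə, e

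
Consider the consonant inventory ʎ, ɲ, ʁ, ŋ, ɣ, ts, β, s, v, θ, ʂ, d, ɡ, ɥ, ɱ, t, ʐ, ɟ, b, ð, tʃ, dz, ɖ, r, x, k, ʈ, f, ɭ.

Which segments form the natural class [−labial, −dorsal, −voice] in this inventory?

The [−labial] segments are /ʎ, ɲ, ʁ, ŋ, ɣ, ts, s, θ, ʂ, d, ɡ, t, ʐ, ɟ, ð, tʃ, dz, ɖ, r, x, k, ʈ, ɭ/.
Intersecting with [−dorsal] gives /ts, s, θ, ʂ, d, t, ʐ, ð, tʃ, dz, ɖ, r, ʈ, ɭ/.
Among these, [−voice] leaves /ts, s, θ, ʂ, t, tʃ, ʈ/.

ts, s, θ, ʂ, t, tʃ, ʈ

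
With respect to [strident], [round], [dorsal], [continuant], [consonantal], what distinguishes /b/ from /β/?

[continuant]

/b/ is the voiced bilabial stop and /β/ is the voiced bilabial fricative. Both are [-strident], [-round], [-dorsal], [+consonantal]. /b/ is [-continuant] while /β/ is [+continuant], so the distinguishing feature is [continuant].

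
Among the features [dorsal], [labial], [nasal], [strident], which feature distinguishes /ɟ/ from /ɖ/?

The two segments share [−labial], [−nasal], [−strident]. The only feature from the list on which they differ: /ɟ/ is [+dorsal] while /ɖ/ is [−dorsal].

[dorsal]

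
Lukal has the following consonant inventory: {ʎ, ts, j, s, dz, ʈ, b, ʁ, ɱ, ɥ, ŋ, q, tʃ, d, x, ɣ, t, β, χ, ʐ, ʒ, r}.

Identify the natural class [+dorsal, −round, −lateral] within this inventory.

j, ʁ, ŋ, q, x, ɣ, χ

Checking each segment against [+dorsal], [−round], [−lateral]: /j/ (palatal glide), /ʁ/ (voiced uvular fricative), /ŋ/ (velar nasal), /q/ (voiceless uvular stop), /x/ (voiceless velar fricative), /ɣ/ (voiced velar fricative), among others, satisfy every feature; every other segment in the inventory fails at least one.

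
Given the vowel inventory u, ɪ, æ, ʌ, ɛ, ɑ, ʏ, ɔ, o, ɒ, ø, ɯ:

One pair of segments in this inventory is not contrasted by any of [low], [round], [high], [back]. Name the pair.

o, ɔ

On the given features, /o/ and /ɔ/ have an identical profile: [-low], [+round], [-high], [+back]. No other two segments in the inventory coincide on all 4 features. (They do differ in [tense], which is not among the given features.)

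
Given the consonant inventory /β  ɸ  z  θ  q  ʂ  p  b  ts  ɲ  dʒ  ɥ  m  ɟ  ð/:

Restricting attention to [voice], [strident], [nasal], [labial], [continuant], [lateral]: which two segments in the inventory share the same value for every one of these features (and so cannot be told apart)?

/ɥ/ (labial-palatal glide) and /β/ (voiced bilabial fricative) are both [+voice], [−strident], [−nasal], [+labial], [+continuant], [−lateral], so none of the listed features separates them. (They do differ in [sonorant], [round] and [dorsal], which are not among the given features.) Every other pair in the inventory differs on at least one listed feature.

ɥ, β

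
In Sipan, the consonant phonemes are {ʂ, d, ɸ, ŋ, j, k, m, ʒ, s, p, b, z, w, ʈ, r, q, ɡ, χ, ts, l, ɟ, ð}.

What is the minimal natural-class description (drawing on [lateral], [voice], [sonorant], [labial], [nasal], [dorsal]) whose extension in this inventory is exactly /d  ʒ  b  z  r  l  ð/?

[+voice, -nasal, -dorsal]

/d, ʒ, b, z, r, l, ð/ are all [+voice], [-nasal], [-dorsal], and no other segment in the inventory matches all three values. Dropping any one of them over-generates: [-nasal, -dorsal] alone would also admit /ʂ, ɸ, s, p, …/; [+voice, -dorsal] alone would also admit /m/; [+voice, -nasal] alone would also admit /j, w, ɡ, ɟ/. No other combination of two listed features picks out exactly this set either, so fewer than three features will not do.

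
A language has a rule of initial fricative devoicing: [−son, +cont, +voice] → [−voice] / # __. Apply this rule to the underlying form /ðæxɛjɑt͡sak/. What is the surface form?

[θæxɛjɑt͡sak]

Only the initial segment /ð/ is both word-initial and matches the structural description. It is a voiced dental fricative, so [−son, +cont, +voice] holds; changing it to [−voice] with all other features held fixed yields /θ/ (voiceless dental fricative). No other segment meets both the structural description and the environment, so the output is [θæxɛjɑt͡sak].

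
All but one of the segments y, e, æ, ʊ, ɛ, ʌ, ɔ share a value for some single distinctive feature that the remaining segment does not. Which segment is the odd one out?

æ

The remaining segments after removing /æ/ share [−low]; /æ/ (low front unrounded vowel) is [+low]. For every other candidate removal, the leftover set fails to share any single feature value that the removed segment lacks.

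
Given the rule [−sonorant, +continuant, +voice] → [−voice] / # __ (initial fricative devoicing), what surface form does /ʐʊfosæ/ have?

[ʂʊfosæ]

/ʐ/ satisfies [−sonorant, +continuant, +voice] and sits in # __. The [−voice] counterpart of the voiced retroflex fricative is /ʂ/. Other segments in /ʐʊfosæ/ either fail the structural description or are not in the environment, so the surface form is [ʂʊfosæ].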